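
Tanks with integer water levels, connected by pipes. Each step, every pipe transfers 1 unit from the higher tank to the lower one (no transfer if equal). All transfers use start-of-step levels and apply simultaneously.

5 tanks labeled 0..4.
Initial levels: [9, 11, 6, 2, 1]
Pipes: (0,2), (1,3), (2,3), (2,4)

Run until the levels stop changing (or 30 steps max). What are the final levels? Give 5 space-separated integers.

Step 1: flows [0->2,1->3,2->3,2->4] -> levels [8 10 5 4 2]
Step 2: flows [0->2,1->3,2->3,2->4] -> levels [7 9 4 6 3]
Step 3: flows [0->2,1->3,3->2,2->4] -> levels [6 8 5 6 4]
Step 4: flows [0->2,1->3,3->2,2->4] -> levels [5 7 6 6 5]
Step 5: flows [2->0,1->3,2=3,2->4] -> levels [6 6 4 7 6]
Step 6: flows [0->2,3->1,3->2,4->2] -> levels [5 7 7 5 5]
Step 7: flows [2->0,1->3,2->3,2->4] -> levels [6 6 4 7 6]
  -> period-2 cycle: step 7 state = step 5 state; never stabilizes
  -> state at step 30: (30-5) mod 2 = 1, same as step 6 -> [5 7 7 5 5]

Answer: 5 7 7 5 5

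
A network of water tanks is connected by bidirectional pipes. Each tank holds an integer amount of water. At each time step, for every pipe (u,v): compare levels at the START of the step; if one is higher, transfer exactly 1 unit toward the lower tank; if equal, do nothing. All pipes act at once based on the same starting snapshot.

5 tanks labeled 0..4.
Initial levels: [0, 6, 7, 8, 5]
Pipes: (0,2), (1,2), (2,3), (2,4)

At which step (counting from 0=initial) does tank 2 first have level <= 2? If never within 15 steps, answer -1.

Answer: -1

Derivation:
Step 1: flows [2->0,2->1,3->2,2->4] -> levels [1 7 5 7 6]
Step 2: flows [2->0,1->2,3->2,4->2] -> levels [2 6 7 6 5]
Step 3: flows [2->0,2->1,2->3,2->4] -> levels [3 7 3 7 6]
Step 4: flows [0=2,1->2,3->2,4->2] -> levels [3 6 6 6 5]
Step 5: flows [2->0,1=2,2=3,2->4] -> levels [4 6 4 6 6]
Step 6: flows [0=2,1->2,3->2,4->2] -> levels [4 5 7 5 5]
Step 7: flows [2->0,2->1,2->3,2->4] -> levels [5 6 3 6 6]
Step 8: flows [0->2,1->2,3->2,4->2] -> levels [4 5 7 5 5]
  -> period-2 cycle (repeats step 6); tank 2 never drops to <=2
Tank 2 never reaches <=2 within 15 steps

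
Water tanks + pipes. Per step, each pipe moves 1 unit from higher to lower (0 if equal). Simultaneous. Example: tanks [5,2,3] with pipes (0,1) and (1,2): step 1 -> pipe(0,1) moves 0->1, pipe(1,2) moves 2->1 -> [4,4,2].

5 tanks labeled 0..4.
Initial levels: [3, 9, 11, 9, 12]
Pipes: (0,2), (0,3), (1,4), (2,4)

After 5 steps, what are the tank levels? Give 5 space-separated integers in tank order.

Answer: 8 10 9 8 9

Derivation:
Step 1: flows [2->0,3->0,4->1,4->2] -> levels [5 10 11 8 10]
Step 2: flows [2->0,3->0,1=4,2->4] -> levels [7 10 9 7 11]
Step 3: flows [2->0,0=3,4->1,4->2] -> levels [8 11 9 7 9]
Step 4: flows [2->0,0->3,1->4,2=4] -> levels [8 10 8 8 10]
Step 5: flows [0=2,0=3,1=4,4->2] -> levels [8 10 9 8 9]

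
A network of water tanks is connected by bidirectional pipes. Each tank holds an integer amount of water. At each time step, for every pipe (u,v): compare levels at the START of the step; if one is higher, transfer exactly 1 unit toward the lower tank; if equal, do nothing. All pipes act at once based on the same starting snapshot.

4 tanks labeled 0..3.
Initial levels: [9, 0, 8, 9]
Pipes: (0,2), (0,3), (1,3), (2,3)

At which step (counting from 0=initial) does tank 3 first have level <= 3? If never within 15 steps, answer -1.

Answer: -1

Derivation:
Step 1: flows [0->2,0=3,3->1,3->2] -> levels [8 1 10 7]
Step 2: flows [2->0,0->3,3->1,2->3] -> levels [8 2 8 8]
Step 3: flows [0=2,0=3,3->1,2=3] -> levels [8 3 8 7]
Step 4: flows [0=2,0->3,3->1,2->3] -> levels [7 4 7 8]
Step 5: flows [0=2,3->0,3->1,3->2] -> levels [8 5 8 5]
Step 6: flows [0=2,0->3,1=3,2->3] -> levels [7 5 7 7]
Step 7: flows [0=2,0=3,3->1,2=3] -> levels [7 6 7 6]
Step 8: flows [0=2,0->3,1=3,2->3] -> levels [6 6 6 8]
Step 9: flows [0=2,3->0,3->1,3->2] -> levels [7 7 7 5]
Step 10: flows [0=2,0->3,1->3,2->3] -> levels [6 6 6 8]
  -> period-2 cycle (repeats step 8); tank 3 never drops to <=3
Tank 3 never reaches <=3 within 15 steps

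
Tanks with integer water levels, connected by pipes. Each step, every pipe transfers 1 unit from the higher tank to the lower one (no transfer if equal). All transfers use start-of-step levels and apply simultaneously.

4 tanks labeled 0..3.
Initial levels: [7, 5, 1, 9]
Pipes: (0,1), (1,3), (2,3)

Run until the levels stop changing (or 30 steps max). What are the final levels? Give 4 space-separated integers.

Answer: 6 5 5 6

Derivation:
Step 1: flows [0->1,3->1,3->2] -> levels [6 7 2 7]
Step 2: flows [1->0,1=3,3->2] -> levels [7 6 3 6]
Step 3: flows [0->1,1=3,3->2] -> levels [6 7 4 5]
Step 4: flows [1->0,1->3,3->2] -> levels [7 5 5 5]
Step 5: flows [0->1,1=3,2=3] -> levels [6 6 5 5]
Step 6: flows [0=1,1->3,2=3] -> levels [6 5 5 6]
Step 7: flows [0->1,3->1,3->2] -> levels [5 7 6 4]
Step 8: flows [1->0,1->3,2->3] -> levels [6 5 5 6]
  -> period-2 cycle: step 8 state = step 6 state; never stabilizes
  -> state at step 30: (30-6) mod 2 = 0, same as step 6 -> [6 5 5 6]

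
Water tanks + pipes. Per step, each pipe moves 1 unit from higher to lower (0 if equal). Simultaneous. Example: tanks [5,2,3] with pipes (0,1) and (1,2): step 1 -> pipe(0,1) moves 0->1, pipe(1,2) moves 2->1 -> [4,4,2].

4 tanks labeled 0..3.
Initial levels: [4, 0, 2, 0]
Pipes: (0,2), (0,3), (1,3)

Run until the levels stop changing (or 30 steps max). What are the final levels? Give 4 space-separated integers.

Answer: 3 2 1 0

Derivation:
Step 1: flows [0->2,0->3,1=3] -> levels [2 0 3 1]
Step 2: flows [2->0,0->3,3->1] -> levels [2 1 2 1]
Step 3: flows [0=2,0->3,1=3] -> levels [1 1 2 2]
Step 4: flows [2->0,3->0,3->1] -> levels [3 2 1 0]
Step 5: flows [0->2,0->3,1->3] -> levels [1 1 2 2]
  -> period-2 cycle: step 5 state = step 3 state; never stabilizes
  -> state at step 30: (30-3) mod 2 = 1, same as step 4 -> [3 2 1 0]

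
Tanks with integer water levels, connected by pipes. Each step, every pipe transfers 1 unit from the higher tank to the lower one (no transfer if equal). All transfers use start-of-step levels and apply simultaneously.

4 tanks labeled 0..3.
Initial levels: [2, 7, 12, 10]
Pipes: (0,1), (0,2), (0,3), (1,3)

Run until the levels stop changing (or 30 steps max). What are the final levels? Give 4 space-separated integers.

Answer: 9 7 8 7

Derivation:
Step 1: flows [1->0,2->0,3->0,3->1] -> levels [5 7 11 8]
Step 2: flows [1->0,2->0,3->0,3->1] -> levels [8 7 10 6]
Step 3: flows [0->1,2->0,0->3,1->3] -> levels [7 7 9 8]
Step 4: flows [0=1,2->0,3->0,3->1] -> levels [9 8 8 6]
Step 5: flows [0->1,0->2,0->3,1->3] -> levels [6 8 9 8]
Step 6: flows [1->0,2->0,3->0,1=3] -> levels [9 7 8 7]
Step 7: flows [0->1,0->2,0->3,1=3] -> levels [6 8 9 8]
  -> period-2 cycle: step 7 state = step 5 state; never stabilizes
  -> state at step 30: (30-5) mod 2 = 1, same as step 6 -> [9 7 8 7]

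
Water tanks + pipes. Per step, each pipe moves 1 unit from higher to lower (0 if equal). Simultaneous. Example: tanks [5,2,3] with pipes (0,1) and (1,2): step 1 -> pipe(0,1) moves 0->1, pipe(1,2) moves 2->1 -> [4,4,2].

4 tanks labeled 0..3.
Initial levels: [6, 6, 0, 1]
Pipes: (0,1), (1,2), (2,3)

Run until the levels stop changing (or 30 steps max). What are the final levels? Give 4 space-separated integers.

Answer: 3 4 2 4

Derivation:
Step 1: flows [0=1,1->2,3->2] -> levels [6 5 2 0]
Step 2: flows [0->1,1->2,2->3] -> levels [5 5 2 1]
Step 3: flows [0=1,1->2,2->3] -> levels [5 4 2 2]
Step 4: flows [0->1,1->2,2=3] -> levels [4 4 3 2]
Step 5: flows [0=1,1->2,2->3] -> levels [4 3 3 3]
Step 6: flows [0->1,1=2,2=3] -> levels [3 4 3 3]
Step 7: flows [1->0,1->2,2=3] -> levels [4 2 4 3]
Step 8: flows [0->1,2->1,2->3] -> levels [3 4 2 4]
Step 9: flows [1->0,1->2,3->2] -> levels [4 2 4 3]
  -> period-2 cycle: step 9 state = step 7 state; never stabilizes
  -> state at step 30: (30-7) mod 2 = 1, same as step 8 -> [3 4 2 4]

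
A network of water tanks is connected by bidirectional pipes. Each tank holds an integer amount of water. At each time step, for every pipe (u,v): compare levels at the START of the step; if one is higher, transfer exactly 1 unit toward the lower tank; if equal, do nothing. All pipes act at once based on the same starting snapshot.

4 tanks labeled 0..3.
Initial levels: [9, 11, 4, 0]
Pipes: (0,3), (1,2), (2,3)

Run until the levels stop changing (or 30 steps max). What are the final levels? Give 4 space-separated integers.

Step 1: flows [0->3,1->2,2->3] -> levels [8 10 4 2]
Step 2: flows [0->3,1->2,2->3] -> levels [7 9 4 4]
Step 3: flows [0->3,1->2,2=3] -> levels [6 8 5 5]
Step 4: flows [0->3,1->2,2=3] -> levels [5 7 6 6]
Step 5: flows [3->0,1->2,2=3] -> levels [6 6 7 5]
Step 6: flows [0->3,2->1,2->3] -> levels [5 7 5 7]
Step 7: flows [3->0,1->2,3->2] -> levels [6 6 7 5]
  -> period-2 cycle: step 7 state = step 5 state; never stabilizes
  -> state at step 30: (30-5) mod 2 = 1, same as step 6 -> [5 7 5 7]

Answer: 5 7 5 7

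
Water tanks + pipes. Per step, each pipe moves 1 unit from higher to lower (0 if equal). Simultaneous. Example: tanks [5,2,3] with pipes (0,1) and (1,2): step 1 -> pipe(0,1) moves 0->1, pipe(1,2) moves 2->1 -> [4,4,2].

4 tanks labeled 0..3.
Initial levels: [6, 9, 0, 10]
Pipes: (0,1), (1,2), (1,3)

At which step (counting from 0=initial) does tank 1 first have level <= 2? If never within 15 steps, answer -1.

Step 1: flows [1->0,1->2,3->1] -> levels [7 8 1 9]
Step 2: flows [1->0,1->2,3->1] -> levels [8 7 2 8]
Step 3: flows [0->1,1->2,3->1] -> levels [7 8 3 7]
Step 4: flows [1->0,1->2,1->3] -> levels [8 5 4 8]
Step 5: flows [0->1,1->2,3->1] -> levels [7 6 5 7]
Step 6: flows [0->1,1->2,3->1] -> levels [6 7 6 6]
Step 7: flows [1->0,1->2,1->3] -> levels [7 4 7 7]
Step 8: flows [0->1,2->1,3->1] -> levels [6 7 6 6]
  -> period-2 cycle (repeats step 6); tank 1 never drops to <=2
Tank 1 never reaches <=2 within 15 steps

Answer: -1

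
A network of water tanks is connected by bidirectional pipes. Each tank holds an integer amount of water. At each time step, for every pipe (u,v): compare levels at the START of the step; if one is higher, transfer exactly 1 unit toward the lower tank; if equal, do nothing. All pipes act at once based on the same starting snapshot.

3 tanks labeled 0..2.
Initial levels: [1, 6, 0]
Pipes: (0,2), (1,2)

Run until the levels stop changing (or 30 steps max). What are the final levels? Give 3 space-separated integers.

Answer: 2 2 3

Derivation:
Step 1: flows [0->2,1->2] -> levels [0 5 2]
Step 2: flows [2->0,1->2] -> levels [1 4 2]
Step 3: flows [2->0,1->2] -> levels [2 3 2]
Step 4: flows [0=2,1->2] -> levels [2 2 3]
Step 5: flows [2->0,2->1] -> levels [3 3 1]
Step 6: flows [0->2,1->2] -> levels [2 2 3]
  -> period-2 cycle: step 6 state = step 4 state; never stabilizes
  -> state at step 30: (30-4) mod 2 = 0, same as step 4 -> [2 2 3]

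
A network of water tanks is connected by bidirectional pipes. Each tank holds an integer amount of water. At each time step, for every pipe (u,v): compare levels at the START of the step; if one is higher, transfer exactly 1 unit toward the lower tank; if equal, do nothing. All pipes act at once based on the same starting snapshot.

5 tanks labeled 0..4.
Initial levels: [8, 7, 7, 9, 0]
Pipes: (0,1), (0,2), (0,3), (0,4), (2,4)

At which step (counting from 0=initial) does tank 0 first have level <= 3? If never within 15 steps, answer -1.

Answer: -1

Derivation:
Step 1: flows [0->1,0->2,3->0,0->4,2->4] -> levels [6 8 7 8 2]
Step 2: flows [1->0,2->0,3->0,0->4,2->4] -> levels [8 7 5 7 4]
Step 3: flows [0->1,0->2,0->3,0->4,2->4] -> levels [4 8 5 8 6]
Step 4: flows [1->0,2->0,3->0,4->0,4->2] -> levels [8 7 5 7 4]
  -> period-2 cycle (repeats step 2); tank 0 never drops to <=3
Tank 0 never reaches <=3 within 15 steps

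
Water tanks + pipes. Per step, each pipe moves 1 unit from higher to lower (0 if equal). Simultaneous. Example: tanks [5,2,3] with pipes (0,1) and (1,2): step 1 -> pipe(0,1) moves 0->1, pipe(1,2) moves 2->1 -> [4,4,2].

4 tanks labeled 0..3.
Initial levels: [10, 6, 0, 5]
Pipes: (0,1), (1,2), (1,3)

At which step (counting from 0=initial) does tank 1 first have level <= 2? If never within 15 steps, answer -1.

Step 1: flows [0->1,1->2,1->3] -> levels [9 5 1 6]
Step 2: flows [0->1,1->2,3->1] -> levels [8 6 2 5]
Step 3: flows [0->1,1->2,1->3] -> levels [7 5 3 6]
Step 4: flows [0->1,1->2,3->1] -> levels [6 6 4 5]
Step 5: flows [0=1,1->2,1->3] -> levels [6 4 5 6]
Step 6: flows [0->1,2->1,3->1] -> levels [5 7 4 5]
Step 7: flows [1->0,1->2,1->3] -> levels [6 4 5 6]
  -> period-2 cycle (repeats step 5); tank 1 never drops to <=2
Tank 1 never reaches <=2 within 15 steps

Answer: -1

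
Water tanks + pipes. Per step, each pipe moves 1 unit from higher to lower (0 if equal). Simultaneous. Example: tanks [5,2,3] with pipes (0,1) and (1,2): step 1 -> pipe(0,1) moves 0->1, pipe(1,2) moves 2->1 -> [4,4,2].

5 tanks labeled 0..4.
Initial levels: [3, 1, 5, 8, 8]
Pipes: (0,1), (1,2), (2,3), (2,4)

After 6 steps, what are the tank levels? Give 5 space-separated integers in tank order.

Answer: 4 4 7 5 5

Derivation:
Step 1: flows [0->1,2->1,3->2,4->2] -> levels [2 3 6 7 7]
Step 2: flows [1->0,2->1,3->2,4->2] -> levels [3 3 7 6 6]
Step 3: flows [0=1,2->1,2->3,2->4] -> levels [3 4 4 7 7]
Step 4: flows [1->0,1=2,3->2,4->2] -> levels [4 3 6 6 6]
Step 5: flows [0->1,2->1,2=3,2=4] -> levels [3 5 5 6 6]
Step 6: flows [1->0,1=2,3->2,4->2] -> levels [4 4 7 5 5]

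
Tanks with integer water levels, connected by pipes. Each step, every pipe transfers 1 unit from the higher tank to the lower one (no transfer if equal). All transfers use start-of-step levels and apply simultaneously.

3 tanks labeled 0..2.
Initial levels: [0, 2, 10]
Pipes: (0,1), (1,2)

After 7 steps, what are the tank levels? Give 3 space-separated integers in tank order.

Answer: 4 4 4

Derivation:
Step 1: flows [1->0,2->1] -> levels [1 2 9]
Step 2: flows [1->0,2->1] -> levels [2 2 8]
Step 3: flows [0=1,2->1] -> levels [2 3 7]
Step 4: flows [1->0,2->1] -> levels [3 3 6]
Step 5: flows [0=1,2->1] -> levels [3 4 5]
Step 6: flows [1->0,2->1] -> levels [4 4 4]
Step 7: flows [0=1,1=2] -> levels [4 4 4]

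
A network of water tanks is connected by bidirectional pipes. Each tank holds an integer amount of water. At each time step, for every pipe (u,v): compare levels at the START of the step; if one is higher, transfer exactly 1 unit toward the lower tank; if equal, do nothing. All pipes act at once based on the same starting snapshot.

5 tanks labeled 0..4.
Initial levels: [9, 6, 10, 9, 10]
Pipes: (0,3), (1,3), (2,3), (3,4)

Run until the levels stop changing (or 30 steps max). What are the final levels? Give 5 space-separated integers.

Step 1: flows [0=3,3->1,2->3,4->3] -> levels [9 7 9 10 9]
Step 2: flows [3->0,3->1,3->2,3->4] -> levels [10 8 10 6 10]
Step 3: flows [0->3,1->3,2->3,4->3] -> levels [9 7 9 10 9]
  -> period-2 cycle: step 3 state = step 1 state; never stabilizes
  -> state at step 30: (30-1) mod 2 = 1, same as step 2 -> [10 8 10 6 10]

Answer: 10 8 10 6 10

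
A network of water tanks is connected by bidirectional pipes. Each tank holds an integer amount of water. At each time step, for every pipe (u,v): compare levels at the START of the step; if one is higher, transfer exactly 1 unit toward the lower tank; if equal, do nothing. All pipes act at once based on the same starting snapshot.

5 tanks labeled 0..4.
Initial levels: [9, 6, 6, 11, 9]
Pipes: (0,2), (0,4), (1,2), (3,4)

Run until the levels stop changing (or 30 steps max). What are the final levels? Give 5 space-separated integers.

Step 1: flows [0->2,0=4,1=2,3->4] -> levels [8 6 7 10 10]
Step 2: flows [0->2,4->0,2->1,3=4] -> levels [8 7 7 10 9]
Step 3: flows [0->2,4->0,1=2,3->4] -> levels [8 7 8 9 9]
Step 4: flows [0=2,4->0,2->1,3=4] -> levels [9 8 7 9 8]
Step 5: flows [0->2,0->4,1->2,3->4] -> levels [7 7 9 8 10]
Step 6: flows [2->0,4->0,2->1,4->3] -> levels [9 8 7 9 8]
  -> period-2 cycle: step 6 state = step 4 state; never stabilizes
  -> state at step 30: (30-4) mod 2 = 0, same as step 4 -> [9 8 7 9 8]

Answer: 9 8 7 9 8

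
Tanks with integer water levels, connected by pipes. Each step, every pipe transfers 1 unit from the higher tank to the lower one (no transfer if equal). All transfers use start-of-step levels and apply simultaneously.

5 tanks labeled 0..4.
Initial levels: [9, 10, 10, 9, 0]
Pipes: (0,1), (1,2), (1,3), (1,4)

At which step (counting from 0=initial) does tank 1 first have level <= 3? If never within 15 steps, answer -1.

Step 1: flows [1->0,1=2,1->3,1->4] -> levels [10 7 10 10 1]
Step 2: flows [0->1,2->1,3->1,1->4] -> levels [9 9 9 9 2]
Step 3: flows [0=1,1=2,1=3,1->4] -> levels [9 8 9 9 3]
Step 4: flows [0->1,2->1,3->1,1->4] -> levels [8 10 8 8 4]
Step 5: flows [1->0,1->2,1->3,1->4] -> levels [9 6 9 9 5]
Step 6: flows [0->1,2->1,3->1,1->4] -> levels [8 8 8 8 6]
Step 7: flows [0=1,1=2,1=3,1->4] -> levels [8 7 8 8 7]
Step 8: flows [0->1,2->1,3->1,1=4] -> levels [7 10 7 7 7]
Step 9: flows [1->0,1->2,1->3,1->4] -> levels [8 6 8 8 8]
Step 10: flows [0->1,2->1,3->1,4->1] -> levels [7 10 7 7 7]
  -> period-2 cycle (repeats step 8); tank 1 never drops to <=3
Tank 1 never reaches <=3 within 15 steps

Answer: -1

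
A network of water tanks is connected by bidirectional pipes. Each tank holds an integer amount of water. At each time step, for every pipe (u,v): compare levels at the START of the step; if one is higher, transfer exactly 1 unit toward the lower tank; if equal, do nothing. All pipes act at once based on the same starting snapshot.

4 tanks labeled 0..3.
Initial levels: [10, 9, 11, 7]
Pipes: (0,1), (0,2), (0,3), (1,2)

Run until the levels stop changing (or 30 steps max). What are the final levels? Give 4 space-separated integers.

Step 1: flows [0->1,2->0,0->3,2->1] -> levels [9 11 9 8]
Step 2: flows [1->0,0=2,0->3,1->2] -> levels [9 9 10 9]
Step 3: flows [0=1,2->0,0=3,2->1] -> levels [10 10 8 9]
Step 4: flows [0=1,0->2,0->3,1->2] -> levels [8 9 10 10]
Step 5: flows [1->0,2->0,3->0,2->1] -> levels [11 9 8 9]
Step 6: flows [0->1,0->2,0->3,1->2] -> levels [8 9 10 10]
  -> period-2 cycle: step 6 state = step 4 state; never stabilizes
  -> state at step 30: (30-4) mod 2 = 0, same as step 4 -> [8 9 10 10]

Answer: 8 9 10 10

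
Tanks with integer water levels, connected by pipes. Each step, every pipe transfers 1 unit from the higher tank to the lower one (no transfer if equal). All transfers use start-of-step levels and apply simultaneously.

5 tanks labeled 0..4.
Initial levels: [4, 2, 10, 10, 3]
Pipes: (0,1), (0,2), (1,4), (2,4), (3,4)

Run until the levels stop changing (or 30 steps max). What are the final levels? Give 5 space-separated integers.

Step 1: flows [0->1,2->0,4->1,2->4,3->4] -> levels [4 4 8 9 4]
Step 2: flows [0=1,2->0,1=4,2->4,3->4] -> levels [5 4 6 8 6]
Step 3: flows [0->1,2->0,4->1,2=4,3->4] -> levels [5 6 5 7 6]
Step 4: flows [1->0,0=2,1=4,4->2,3->4] -> levels [6 5 6 6 6]
Step 5: flows [0->1,0=2,4->1,2=4,3=4] -> levels [5 7 6 6 5]
Step 6: flows [1->0,2->0,1->4,2->4,3->4] -> levels [7 5 4 5 8]
Step 7: flows [0->1,0->2,4->1,4->2,4->3] -> levels [5 7 6 6 5]
  -> period-2 cycle: step 7 state = step 5 state; never stabilizes
  -> state at step 30: (30-5) mod 2 = 1, same as step 6 -> [7 5 4 5 8]

Answer: 7 5 4 5 8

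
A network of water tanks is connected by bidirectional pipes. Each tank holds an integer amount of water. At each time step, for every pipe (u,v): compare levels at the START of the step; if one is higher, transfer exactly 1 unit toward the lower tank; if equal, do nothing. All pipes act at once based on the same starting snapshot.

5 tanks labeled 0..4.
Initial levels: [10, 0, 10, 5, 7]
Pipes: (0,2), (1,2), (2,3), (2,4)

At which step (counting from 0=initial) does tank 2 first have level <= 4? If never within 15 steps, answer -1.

Step 1: flows [0=2,2->1,2->3,2->4] -> levels [10 1 7 6 8]
Step 2: flows [0->2,2->1,2->3,4->2] -> levels [9 2 7 7 7]
Step 3: flows [0->2,2->1,2=3,2=4] -> levels [8 3 7 7 7]
Step 4: flows [0->2,2->1,2=3,2=4] -> levels [7 4 7 7 7]
Step 5: flows [0=2,2->1,2=3,2=4] -> levels [7 5 6 7 7]
Step 6: flows [0->2,2->1,3->2,4->2] -> levels [6 6 8 6 6]
Step 7: flows [2->0,2->1,2->3,2->4] -> levels [7 7 4 7 7]
Tank 2 first reaches <=4 at step 7

Answer: 7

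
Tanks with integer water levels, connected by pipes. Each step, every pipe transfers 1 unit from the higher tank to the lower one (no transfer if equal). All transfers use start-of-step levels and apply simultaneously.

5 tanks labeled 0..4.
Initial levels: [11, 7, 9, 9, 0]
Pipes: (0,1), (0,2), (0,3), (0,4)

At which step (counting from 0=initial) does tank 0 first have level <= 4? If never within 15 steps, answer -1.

Step 1: flows [0->1,0->2,0->3,0->4] -> levels [7 8 10 10 1]
Step 2: flows [1->0,2->0,3->0,0->4] -> levels [9 7 9 9 2]
Step 3: flows [0->1,0=2,0=3,0->4] -> levels [7 8 9 9 3]
Step 4: flows [1->0,2->0,3->0,0->4] -> levels [9 7 8 8 4]
Step 5: flows [0->1,0->2,0->3,0->4] -> levels [5 8 9 9 5]
Step 6: flows [1->0,2->0,3->0,0=4] -> levels [8 7 8 8 5]
Step 7: flows [0->1,0=2,0=3,0->4] -> levels [6 8 8 8 6]
Step 8: flows [1->0,2->0,3->0,0=4] -> levels [9 7 7 7 6]
Step 9: flows [0->1,0->2,0->3,0->4] -> levels [5 8 8 8 7]
Step 10: flows [1->0,2->0,3->0,4->0] -> levels [9 7 7 7 6]
  -> period-2 cycle (repeats step 8); tank 0 never drops to <=4
Tank 0 never reaches <=4 within 15 steps

Answer: -1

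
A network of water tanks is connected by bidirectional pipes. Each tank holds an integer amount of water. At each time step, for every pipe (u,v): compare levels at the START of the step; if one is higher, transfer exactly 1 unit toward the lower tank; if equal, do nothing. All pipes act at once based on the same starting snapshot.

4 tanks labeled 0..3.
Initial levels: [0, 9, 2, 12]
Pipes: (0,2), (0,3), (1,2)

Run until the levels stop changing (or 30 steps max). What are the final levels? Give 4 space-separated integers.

Step 1: flows [2->0,3->0,1->2] -> levels [2 8 2 11]
Step 2: flows [0=2,3->0,1->2] -> levels [3 7 3 10]
Step 3: flows [0=2,3->0,1->2] -> levels [4 6 4 9]
Step 4: flows [0=2,3->0,1->2] -> levels [5 5 5 8]
Step 5: flows [0=2,3->0,1=2] -> levels [6 5 5 7]
Step 6: flows [0->2,3->0,1=2] -> levels [6 5 6 6]
Step 7: flows [0=2,0=3,2->1] -> levels [6 6 5 6]
Step 8: flows [0->2,0=3,1->2] -> levels [5 5 7 6]
Step 9: flows [2->0,3->0,2->1] -> levels [7 6 5 5]
Step 10: flows [0->2,0->3,1->2] -> levels [5 5 7 6]
  -> period-2 cycle: step 10 state = step 8 state; never stabilizes
  -> state at step 30: (30-8) mod 2 = 0, same as step 8 -> [5 5 7 6]

Answer: 5 5 7 6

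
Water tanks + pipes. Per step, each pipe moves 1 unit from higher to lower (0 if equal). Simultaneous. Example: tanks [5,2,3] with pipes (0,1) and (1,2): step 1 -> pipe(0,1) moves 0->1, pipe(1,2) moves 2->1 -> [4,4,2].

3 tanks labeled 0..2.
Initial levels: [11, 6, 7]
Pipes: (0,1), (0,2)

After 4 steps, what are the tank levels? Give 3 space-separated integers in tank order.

Step 1: flows [0->1,0->2] -> levels [9 7 8]
Step 2: flows [0->1,0->2] -> levels [7 8 9]
Step 3: flows [1->0,2->0] -> levels [9 7 8]
  -> period-2 cycle: step 3 state = step 1 state
  -> state at step 4: (4-1) mod 2 = 1, same as step 2 -> [7 8 9]

Answer: 7 8 9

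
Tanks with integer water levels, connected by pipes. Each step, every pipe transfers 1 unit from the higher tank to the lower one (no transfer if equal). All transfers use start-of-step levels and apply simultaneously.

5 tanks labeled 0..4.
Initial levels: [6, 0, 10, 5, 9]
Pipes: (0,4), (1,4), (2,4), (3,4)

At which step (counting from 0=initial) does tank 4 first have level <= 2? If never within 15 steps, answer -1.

Answer: -1

Derivation:
Step 1: flows [4->0,4->1,2->4,4->3] -> levels [7 1 9 6 7]
Step 2: flows [0=4,4->1,2->4,4->3] -> levels [7 2 8 7 6]
Step 3: flows [0->4,4->1,2->4,3->4] -> levels [6 3 7 6 8]
Step 4: flows [4->0,4->1,4->2,4->3] -> levels [7 4 8 7 4]
Step 5: flows [0->4,1=4,2->4,3->4] -> levels [6 4 7 6 7]
Step 6: flows [4->0,4->1,2=4,4->3] -> levels [7 5 7 7 4]
Step 7: flows [0->4,1->4,2->4,3->4] -> levels [6 4 6 6 8]
Step 8: flows [4->0,4->1,4->2,4->3] -> levels [7 5 7 7 4]
  -> period-2 cycle (repeats step 6); tank 4 never drops to <=2
Tank 4 never reaches <=2 within 15 steps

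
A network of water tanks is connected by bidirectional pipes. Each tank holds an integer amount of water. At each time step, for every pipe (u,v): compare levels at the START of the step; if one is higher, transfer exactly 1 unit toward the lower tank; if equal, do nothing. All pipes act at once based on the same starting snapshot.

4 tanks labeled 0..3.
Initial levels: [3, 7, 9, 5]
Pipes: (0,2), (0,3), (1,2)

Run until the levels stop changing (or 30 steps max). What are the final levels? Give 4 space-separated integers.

Answer: 5 6 7 6

Derivation:
Step 1: flows [2->0,3->0,2->1] -> levels [5 8 7 4]
Step 2: flows [2->0,0->3,1->2] -> levels [5 7 7 5]
Step 3: flows [2->0,0=3,1=2] -> levels [6 7 6 5]
Step 4: flows [0=2,0->3,1->2] -> levels [5 6 7 6]
Step 5: flows [2->0,3->0,2->1] -> levels [7 7 5 5]
Step 6: flows [0->2,0->3,1->2] -> levels [5 6 7 6]
  -> period-2 cycle: step 6 state = step 4 state; never stabilizes
  -> state at step 30: (30-4) mod 2 = 0, same as step 4 -> [5 6 7 6]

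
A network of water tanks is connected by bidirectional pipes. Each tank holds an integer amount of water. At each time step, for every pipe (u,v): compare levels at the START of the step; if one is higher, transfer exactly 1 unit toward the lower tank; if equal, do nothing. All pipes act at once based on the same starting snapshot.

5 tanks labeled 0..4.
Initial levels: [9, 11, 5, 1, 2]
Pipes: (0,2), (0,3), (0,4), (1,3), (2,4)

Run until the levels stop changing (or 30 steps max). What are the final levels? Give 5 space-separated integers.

Answer: 4 6 5 7 6

Derivation:
Step 1: flows [0->2,0->3,0->4,1->3,2->4] -> levels [6 10 5 3 4]
Step 2: flows [0->2,0->3,0->4,1->3,2->4] -> levels [3 9 5 5 6]
Step 3: flows [2->0,3->0,4->0,1->3,4->2] -> levels [6 8 5 5 4]
Step 4: flows [0->2,0->3,0->4,1->3,2->4] -> levels [3 7 5 7 6]
Step 5: flows [2->0,3->0,4->0,1=3,4->2] -> levels [6 7 5 6 4]
Step 6: flows [0->2,0=3,0->4,1->3,2->4] -> levels [4 6 5 7 6]
Step 7: flows [2->0,3->0,4->0,3->1,4->2] -> levels [7 7 5 5 4]
Step 8: flows [0->2,0->3,0->4,1->3,2->4] -> levels [4 6 5 7 6]
  -> period-2 cycle: step 8 state = step 6 state; never stabilizes
  -> state at step 30: (30-6) mod 2 = 0, same as step 6 -> [4 6 5 7 6]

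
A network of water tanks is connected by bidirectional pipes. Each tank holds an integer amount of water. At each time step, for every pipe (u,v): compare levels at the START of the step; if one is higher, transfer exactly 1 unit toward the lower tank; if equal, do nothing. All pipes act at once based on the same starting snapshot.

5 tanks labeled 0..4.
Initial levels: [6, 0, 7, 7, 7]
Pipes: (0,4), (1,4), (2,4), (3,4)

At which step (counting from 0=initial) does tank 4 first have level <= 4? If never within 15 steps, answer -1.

Answer: 3

Derivation:
Step 1: flows [4->0,4->1,2=4,3=4] -> levels [7 1 7 7 5]
Step 2: flows [0->4,4->1,2->4,3->4] -> levels [6 2 6 6 7]
Step 3: flows [4->0,4->1,4->2,4->3] -> levels [7 3 7 7 3]
Tank 4 first reaches <=4 at step 3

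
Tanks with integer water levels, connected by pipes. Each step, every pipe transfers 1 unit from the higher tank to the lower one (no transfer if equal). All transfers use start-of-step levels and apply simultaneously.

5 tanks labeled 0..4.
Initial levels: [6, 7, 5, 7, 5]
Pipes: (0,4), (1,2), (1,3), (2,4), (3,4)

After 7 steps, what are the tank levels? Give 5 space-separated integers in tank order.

Answer: 5 8 5 5 7

Derivation:
Step 1: flows [0->4,1->2,1=3,2=4,3->4] -> levels [5 6 6 6 7]
Step 2: flows [4->0,1=2,1=3,4->2,4->3] -> levels [6 6 7 7 4]
Step 3: flows [0->4,2->1,3->1,2->4,3->4] -> levels [5 8 5 5 7]
Step 4: flows [4->0,1->2,1->3,4->2,4->3] -> levels [6 6 7 7 4]
  -> period-2 cycle: step 4 state = step 2 state
  -> state at step 7: (7-2) mod 2 = 1, same as step 3 -> [5 8 5 5 7]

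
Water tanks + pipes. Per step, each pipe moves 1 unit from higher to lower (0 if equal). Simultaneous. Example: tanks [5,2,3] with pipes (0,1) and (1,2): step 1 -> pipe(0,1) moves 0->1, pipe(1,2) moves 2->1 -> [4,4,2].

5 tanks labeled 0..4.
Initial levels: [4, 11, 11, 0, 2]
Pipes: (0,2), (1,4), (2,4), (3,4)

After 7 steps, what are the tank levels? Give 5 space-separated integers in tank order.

Answer: 6 5 5 5 7

Derivation:
Step 1: flows [2->0,1->4,2->4,4->3] -> levels [5 10 9 1 3]
Step 2: flows [2->0,1->4,2->4,4->3] -> levels [6 9 7 2 4]
Step 3: flows [2->0,1->4,2->4,4->3] -> levels [7 8 5 3 5]
Step 4: flows [0->2,1->4,2=4,4->3] -> levels [6 7 6 4 5]
Step 5: flows [0=2,1->4,2->4,4->3] -> levels [6 6 5 5 6]
Step 6: flows [0->2,1=4,4->2,4->3] -> levels [5 6 7 6 4]
Step 7: flows [2->0,1->4,2->4,3->4] -> levels [6 5 5 5 7]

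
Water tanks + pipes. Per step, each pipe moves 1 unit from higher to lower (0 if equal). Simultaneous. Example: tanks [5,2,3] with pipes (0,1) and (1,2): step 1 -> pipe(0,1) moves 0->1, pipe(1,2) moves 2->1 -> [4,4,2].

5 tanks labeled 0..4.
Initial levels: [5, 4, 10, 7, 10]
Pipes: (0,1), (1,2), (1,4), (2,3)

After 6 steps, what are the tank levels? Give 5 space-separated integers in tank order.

Answer: 6 8 7 8 7

Derivation:
Step 1: flows [0->1,2->1,4->1,2->3] -> levels [4 7 8 8 9]
Step 2: flows [1->0,2->1,4->1,2=3] -> levels [5 8 7 8 8]
Step 3: flows [1->0,1->2,1=4,3->2] -> levels [6 6 9 7 8]
Step 4: flows [0=1,2->1,4->1,2->3] -> levels [6 8 7 8 7]
Step 5: flows [1->0,1->2,1->4,3->2] -> levels [7 5 9 7 8]
Step 6: flows [0->1,2->1,4->1,2->3] -> levels [6 8 7 8 7]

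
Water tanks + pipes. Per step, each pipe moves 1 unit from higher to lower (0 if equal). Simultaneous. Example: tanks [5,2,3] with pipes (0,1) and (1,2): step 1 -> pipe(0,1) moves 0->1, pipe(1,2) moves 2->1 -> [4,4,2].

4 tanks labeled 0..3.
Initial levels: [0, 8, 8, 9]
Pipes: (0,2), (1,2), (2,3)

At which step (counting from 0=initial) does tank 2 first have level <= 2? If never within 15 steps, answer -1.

Answer: -1

Derivation:
Step 1: flows [2->0,1=2,3->2] -> levels [1 8 8 8]
Step 2: flows [2->0,1=2,2=3] -> levels [2 8 7 8]
Step 3: flows [2->0,1->2,3->2] -> levels [3 7 8 7]
Step 4: flows [2->0,2->1,2->3] -> levels [4 8 5 8]
Step 5: flows [2->0,1->2,3->2] -> levels [5 7 6 7]
Step 6: flows [2->0,1->2,3->2] -> levels [6 6 7 6]
Step 7: flows [2->0,2->1,2->3] -> levels [7 7 4 7]
Step 8: flows [0->2,1->2,3->2] -> levels [6 6 7 6]
  -> period-2 cycle (repeats step 6); tank 2 never drops to <=2
Tank 2 never reaches <=2 within 15 steps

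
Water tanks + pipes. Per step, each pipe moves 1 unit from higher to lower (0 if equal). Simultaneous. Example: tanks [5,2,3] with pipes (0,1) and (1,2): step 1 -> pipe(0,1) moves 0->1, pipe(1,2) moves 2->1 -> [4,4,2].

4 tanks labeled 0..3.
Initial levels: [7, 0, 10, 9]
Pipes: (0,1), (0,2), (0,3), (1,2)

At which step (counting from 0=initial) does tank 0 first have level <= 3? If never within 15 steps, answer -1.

Step 1: flows [0->1,2->0,3->0,2->1] -> levels [8 2 8 8]
Step 2: flows [0->1,0=2,0=3,2->1] -> levels [7 4 7 8]
Step 3: flows [0->1,0=2,3->0,2->1] -> levels [7 6 6 7]
Step 4: flows [0->1,0->2,0=3,1=2] -> levels [5 7 7 7]
Step 5: flows [1->0,2->0,3->0,1=2] -> levels [8 6 6 6]
Step 6: flows [0->1,0->2,0->3,1=2] -> levels [5 7 7 7]
  -> period-2 cycle (repeats step 4); tank 0 never drops to <=3
Tank 0 never reaches <=3 within 15 steps

Answer: -1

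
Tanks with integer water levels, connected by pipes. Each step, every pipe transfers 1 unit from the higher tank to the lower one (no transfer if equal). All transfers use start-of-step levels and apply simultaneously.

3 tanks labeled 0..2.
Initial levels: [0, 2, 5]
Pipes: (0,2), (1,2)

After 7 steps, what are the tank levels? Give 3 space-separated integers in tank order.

Step 1: flows [2->0,2->1] -> levels [1 3 3]
Step 2: flows [2->0,1=2] -> levels [2 3 2]
Step 3: flows [0=2,1->2] -> levels [2 2 3]
Step 4: flows [2->0,2->1] -> levels [3 3 1]
Step 5: flows [0->2,1->2] -> levels [2 2 3]
  -> period-2 cycle: step 5 state = step 3 state
  -> state at step 7: (7-3) mod 2 = 0, same as step 3 -> [2 2 3]

Answer: 2 2 3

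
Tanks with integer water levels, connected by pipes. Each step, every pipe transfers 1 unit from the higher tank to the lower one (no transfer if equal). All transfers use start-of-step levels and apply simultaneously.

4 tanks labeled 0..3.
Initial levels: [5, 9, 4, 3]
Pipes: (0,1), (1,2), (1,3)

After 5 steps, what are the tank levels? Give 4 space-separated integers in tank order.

Answer: 5 7 5 4

Derivation:
Step 1: flows [1->0,1->2,1->3] -> levels [6 6 5 4]
Step 2: flows [0=1,1->2,1->3] -> levels [6 4 6 5]
Step 3: flows [0->1,2->1,3->1] -> levels [5 7 5 4]
Step 4: flows [1->0,1->2,1->3] -> levels [6 4 6 5]
  -> period-2 cycle: step 4 state = step 2 state
  -> state at step 5: (5-2) mod 2 = 1, same as step 3 -> [5 7 5 4]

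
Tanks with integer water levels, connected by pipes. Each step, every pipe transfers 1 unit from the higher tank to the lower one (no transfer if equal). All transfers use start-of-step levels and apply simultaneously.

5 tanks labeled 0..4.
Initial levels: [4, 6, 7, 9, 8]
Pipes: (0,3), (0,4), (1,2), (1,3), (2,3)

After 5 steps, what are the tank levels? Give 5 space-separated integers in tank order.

Step 1: flows [3->0,4->0,2->1,3->1,3->2] -> levels [6 8 7 6 7]
Step 2: flows [0=3,4->0,1->2,1->3,2->3] -> levels [7 6 7 8 6]
Step 3: flows [3->0,0->4,2->1,3->1,3->2] -> levels [7 8 7 5 7]
Step 4: flows [0->3,0=4,1->2,1->3,2->3] -> levels [6 6 7 8 7]
Step 5: flows [3->0,4->0,2->1,3->1,3->2] -> levels [8 8 7 5 6]

Answer: 8 8 7 5 6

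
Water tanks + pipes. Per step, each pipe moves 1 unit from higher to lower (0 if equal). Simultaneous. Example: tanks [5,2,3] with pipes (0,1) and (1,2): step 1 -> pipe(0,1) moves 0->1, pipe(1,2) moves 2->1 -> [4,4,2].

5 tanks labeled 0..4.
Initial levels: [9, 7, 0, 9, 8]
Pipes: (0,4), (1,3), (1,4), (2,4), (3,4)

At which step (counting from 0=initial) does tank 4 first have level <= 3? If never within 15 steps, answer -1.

Answer: -1

Derivation:
Step 1: flows [0->4,3->1,4->1,4->2,3->4] -> levels [8 9 1 7 8]
Step 2: flows [0=4,1->3,1->4,4->2,4->3] -> levels [8 7 2 9 7]
Step 3: flows [0->4,3->1,1=4,4->2,3->4] -> levels [7 8 3 7 8]
Step 4: flows [4->0,1->3,1=4,4->2,4->3] -> levels [8 7 4 9 5]
Step 5: flows [0->4,3->1,1->4,4->2,3->4] -> levels [7 7 5 7 7]
Step 6: flows [0=4,1=3,1=4,4->2,3=4] -> levels [7 7 6 7 6]
Step 7: flows [0->4,1=3,1->4,2=4,3->4] -> levels [6 6 6 6 9]
Step 8: flows [4->0,1=3,4->1,4->2,4->3] -> levels [7 7 7 7 5]
Step 9: flows [0->4,1=3,1->4,2->4,3->4] -> levels [6 6 6 6 9]
  -> period-2 cycle (repeats step 7); tank 4 never drops to <=3
Tank 4 never reaches <=3 within 15 steps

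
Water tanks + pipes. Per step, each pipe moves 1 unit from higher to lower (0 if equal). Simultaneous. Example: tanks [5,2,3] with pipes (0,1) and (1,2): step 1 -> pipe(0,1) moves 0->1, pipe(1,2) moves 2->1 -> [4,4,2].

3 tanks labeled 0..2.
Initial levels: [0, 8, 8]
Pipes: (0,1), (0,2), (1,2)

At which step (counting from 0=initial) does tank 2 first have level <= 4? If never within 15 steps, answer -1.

Step 1: flows [1->0,2->0,1=2] -> levels [2 7 7]
Step 2: flows [1->0,2->0,1=2] -> levels [4 6 6]
Step 3: flows [1->0,2->0,1=2] -> levels [6 5 5]
Step 4: flows [0->1,0->2,1=2] -> levels [4 6 6]
  -> period-2 cycle (repeats step 2); tank 2 never drops to <=4
Tank 2 never reaches <=4 within 15 steps

Answer: -1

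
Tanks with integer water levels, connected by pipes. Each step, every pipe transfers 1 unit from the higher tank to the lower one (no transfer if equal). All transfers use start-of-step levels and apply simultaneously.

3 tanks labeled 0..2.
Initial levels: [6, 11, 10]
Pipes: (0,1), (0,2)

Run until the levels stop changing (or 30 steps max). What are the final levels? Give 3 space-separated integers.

Step 1: flows [1->0,2->0] -> levels [8 10 9]
Step 2: flows [1->0,2->0] -> levels [10 9 8]
Step 3: flows [0->1,0->2] -> levels [8 10 9]
  -> period-2 cycle: step 3 state = step 1 state; never stabilizes
  -> state at step 30: (30-1) mod 2 = 1, same as step 2 -> [10 9 8]

Answer: 10 9 8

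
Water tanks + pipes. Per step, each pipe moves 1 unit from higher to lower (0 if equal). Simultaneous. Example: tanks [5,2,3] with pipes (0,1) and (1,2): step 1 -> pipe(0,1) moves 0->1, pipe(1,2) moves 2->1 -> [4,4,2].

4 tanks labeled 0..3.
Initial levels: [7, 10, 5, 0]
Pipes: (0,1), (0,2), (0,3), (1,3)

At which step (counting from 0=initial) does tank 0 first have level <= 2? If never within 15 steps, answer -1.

Answer: -1

Derivation:
Step 1: flows [1->0,0->2,0->3,1->3] -> levels [6 8 6 2]
Step 2: flows [1->0,0=2,0->3,1->3] -> levels [6 6 6 4]
Step 3: flows [0=1,0=2,0->3,1->3] -> levels [5 5 6 6]
Step 4: flows [0=1,2->0,3->0,3->1] -> levels [7 6 5 4]
Step 5: flows [0->1,0->2,0->3,1->3] -> levels [4 6 6 6]
Step 6: flows [1->0,2->0,3->0,1=3] -> levels [7 5 5 5]
Step 7: flows [0->1,0->2,0->3,1=3] -> levels [4 6 6 6]
  -> period-2 cycle (repeats step 5); tank 0 never drops to <=2
Tank 0 never reaches <=2 within 15 steps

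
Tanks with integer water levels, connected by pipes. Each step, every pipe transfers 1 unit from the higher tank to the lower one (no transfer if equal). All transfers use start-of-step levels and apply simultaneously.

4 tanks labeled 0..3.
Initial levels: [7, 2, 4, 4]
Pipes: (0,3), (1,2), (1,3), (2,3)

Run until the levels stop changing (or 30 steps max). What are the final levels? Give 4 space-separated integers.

Step 1: flows [0->3,2->1,3->1,2=3] -> levels [6 4 3 4]
Step 2: flows [0->3,1->2,1=3,3->2] -> levels [5 3 5 4]
Step 3: flows [0->3,2->1,3->1,2->3] -> levels [4 5 3 5]
Step 4: flows [3->0,1->2,1=3,3->2] -> levels [5 4 5 3]
Step 5: flows [0->3,2->1,1->3,2->3] -> levels [4 4 3 6]
Step 6: flows [3->0,1->2,3->1,3->2] -> levels [5 4 5 3]
  -> period-2 cycle: step 6 state = step 4 state; never stabilizes
  -> state at step 30: (30-4) mod 2 = 0, same as step 4 -> [5 4 5 3]

Answer: 5 4 5 3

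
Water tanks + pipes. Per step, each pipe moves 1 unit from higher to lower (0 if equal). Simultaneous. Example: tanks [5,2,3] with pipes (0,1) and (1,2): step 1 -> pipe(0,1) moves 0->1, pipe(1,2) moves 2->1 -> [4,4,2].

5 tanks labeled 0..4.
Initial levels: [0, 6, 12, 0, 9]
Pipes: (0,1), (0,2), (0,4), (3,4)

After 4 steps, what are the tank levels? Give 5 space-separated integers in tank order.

Answer: 6 5 8 4 4

Derivation:
Step 1: flows [1->0,2->0,4->0,4->3] -> levels [3 5 11 1 7]
Step 2: flows [1->0,2->0,4->0,4->3] -> levels [6 4 10 2 5]
Step 3: flows [0->1,2->0,0->4,4->3] -> levels [5 5 9 3 5]
Step 4: flows [0=1,2->0,0=4,4->3] -> levels [6 5 8 4 4]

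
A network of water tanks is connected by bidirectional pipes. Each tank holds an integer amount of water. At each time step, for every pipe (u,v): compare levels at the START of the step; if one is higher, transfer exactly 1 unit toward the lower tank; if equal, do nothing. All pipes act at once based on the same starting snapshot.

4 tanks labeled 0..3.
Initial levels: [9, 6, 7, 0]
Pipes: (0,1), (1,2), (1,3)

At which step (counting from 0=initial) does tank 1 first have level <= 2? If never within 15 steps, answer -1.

Step 1: flows [0->1,2->1,1->3] -> levels [8 7 6 1]
Step 2: flows [0->1,1->2,1->3] -> levels [7 6 7 2]
Step 3: flows [0->1,2->1,1->3] -> levels [6 7 6 3]
Step 4: flows [1->0,1->2,1->3] -> levels [7 4 7 4]
Step 5: flows [0->1,2->1,1=3] -> levels [6 6 6 4]
Step 6: flows [0=1,1=2,1->3] -> levels [6 5 6 5]
Step 7: flows [0->1,2->1,1=3] -> levels [5 7 5 5]
Step 8: flows [1->0,1->2,1->3] -> levels [6 4 6 6]
Step 9: flows [0->1,2->1,3->1] -> levels [5 7 5 5]
  -> period-2 cycle (repeats step 7); tank 1 never drops to <=2
Tank 1 never reaches <=2 within 15 steps

Answer: -1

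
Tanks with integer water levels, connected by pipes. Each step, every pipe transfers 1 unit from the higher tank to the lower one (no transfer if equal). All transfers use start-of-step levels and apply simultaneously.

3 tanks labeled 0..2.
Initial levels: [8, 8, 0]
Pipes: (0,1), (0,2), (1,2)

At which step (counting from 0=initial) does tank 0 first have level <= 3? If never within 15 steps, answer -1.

Answer: -1

Derivation:
Step 1: flows [0=1,0->2,1->2] -> levels [7 7 2]
Step 2: flows [0=1,0->2,1->2] -> levels [6 6 4]
Step 3: flows [0=1,0->2,1->2] -> levels [5 5 6]
Step 4: flows [0=1,2->0,2->1] -> levels [6 6 4]
  -> period-2 cycle (repeats step 2); tank 0 never drops to <=3
Tank 0 never reaches <=3 within 15 steps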